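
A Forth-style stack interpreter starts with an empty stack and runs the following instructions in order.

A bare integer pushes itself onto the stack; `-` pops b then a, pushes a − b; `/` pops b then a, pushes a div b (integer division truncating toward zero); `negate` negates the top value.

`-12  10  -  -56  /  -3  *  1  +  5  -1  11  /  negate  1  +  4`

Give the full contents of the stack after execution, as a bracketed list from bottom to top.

-12    → -12
10     → -12 10
-      → -22
-56    → -22 -56
/      → 0
-3     → 0 -3
*      → 0
1      → 0 1
+      → 1
5      → 1 5
-1     → 1 5 -1
11     → 1 5 -1 11
/      → 1 5 0
negate → 1 5 0
1      → 1 5 0 1
+      → 1 5 1
4      → 1 5 1 4

[1, 5, 1, 4]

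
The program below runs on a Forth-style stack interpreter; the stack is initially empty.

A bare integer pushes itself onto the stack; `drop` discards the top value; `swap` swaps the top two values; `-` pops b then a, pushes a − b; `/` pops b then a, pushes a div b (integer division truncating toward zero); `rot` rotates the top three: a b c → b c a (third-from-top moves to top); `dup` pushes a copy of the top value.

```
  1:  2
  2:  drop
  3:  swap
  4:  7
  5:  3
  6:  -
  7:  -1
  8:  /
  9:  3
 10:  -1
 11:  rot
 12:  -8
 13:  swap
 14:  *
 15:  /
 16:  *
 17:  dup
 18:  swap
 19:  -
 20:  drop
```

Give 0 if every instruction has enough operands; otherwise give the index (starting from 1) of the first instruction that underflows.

3

2    → [2]
drop → []
swap  — needs 2 operands, stack has 0 → underflow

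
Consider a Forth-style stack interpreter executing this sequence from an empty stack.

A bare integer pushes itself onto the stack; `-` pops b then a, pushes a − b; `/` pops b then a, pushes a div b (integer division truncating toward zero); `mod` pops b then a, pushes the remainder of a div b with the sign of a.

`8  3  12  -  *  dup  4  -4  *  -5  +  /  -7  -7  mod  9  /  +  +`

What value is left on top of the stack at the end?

8   : [8]
3   : [8, 3]
12  : [8, 3, 12]
-   : [8, -9]
*   : [-72]
dup : [-72, -72]
4   : [-72, -72, 4]
-4  : [-72, -72, 4, -4]
*   : [-72, -72, -16]
-5  : [-72, -72, -16, -5]
+   : [-72, -72, -21]
/   : [-72, 3]
-7  : [-72, 3, -7]
-7  : [-72, 3, -7, -7]
mod : [-72, 3, 0]
9   : [-72, 3, 0, 9]
/   : [-72, 3, 0]
+   : [-72, 3]
+   : [-69]

-69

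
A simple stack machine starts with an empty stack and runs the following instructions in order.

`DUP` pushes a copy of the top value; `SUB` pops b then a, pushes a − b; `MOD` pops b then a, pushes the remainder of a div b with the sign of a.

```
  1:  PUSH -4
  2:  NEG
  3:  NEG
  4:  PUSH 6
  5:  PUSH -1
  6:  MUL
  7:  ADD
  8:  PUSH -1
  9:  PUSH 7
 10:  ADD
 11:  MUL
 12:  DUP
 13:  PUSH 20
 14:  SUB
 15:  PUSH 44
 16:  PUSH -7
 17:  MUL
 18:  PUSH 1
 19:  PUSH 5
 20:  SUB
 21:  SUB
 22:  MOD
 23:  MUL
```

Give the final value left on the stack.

PUSH -4 → [-4]
NEG     → [4]
NEG     → [-4]
PUSH 6  → [-4, 6]
PUSH -1 → [-4, 6, -1]
MUL     → [-4, -6]
ADD     → [-10]
PUSH -1 → [-10, -1]
PUSH 7  → [-10, -1, 7]
ADD     → [-10, 6]
MUL     → [-60]
DUP     → [-60, -60]
PUSH 20 → [-60, -60, 20]
SUB     → [-60, -80]
PUSH 44 → [-60, -80, 44]
PUSH -7 → [-60, -80, 44, -7]
MUL     → [-60, -80, -308]
PUSH 1  → [-60, -80, -308, 1]
PUSH 5  → [-60, -80, -308, 1, 5]
SUB     → [-60, -80, -308, -4]
SUB     → [-60, -80, -304]
MOD     → [-60, -80]
MUL     → [4800]

4800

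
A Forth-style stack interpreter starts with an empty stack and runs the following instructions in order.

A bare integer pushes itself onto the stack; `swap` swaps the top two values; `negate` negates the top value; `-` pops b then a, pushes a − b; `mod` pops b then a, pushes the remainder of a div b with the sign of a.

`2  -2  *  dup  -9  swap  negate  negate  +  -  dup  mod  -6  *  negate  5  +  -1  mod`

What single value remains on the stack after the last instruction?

2      : 2
-2     : 2 -2
*      : -4
dup    : -4 -4
-9     : -4 -4 -9
swap   : -4 -9 -4
negate : -4 -9 4
negate : -4 -9 -4
+      : -4 -13
-      : 9
dup    : 9 9
mod    : 0
-6     : 0 -6
*      : 0
negate : 0
5      : 0 5
+      : 5
-1     : 5 -1
mod    : 0

0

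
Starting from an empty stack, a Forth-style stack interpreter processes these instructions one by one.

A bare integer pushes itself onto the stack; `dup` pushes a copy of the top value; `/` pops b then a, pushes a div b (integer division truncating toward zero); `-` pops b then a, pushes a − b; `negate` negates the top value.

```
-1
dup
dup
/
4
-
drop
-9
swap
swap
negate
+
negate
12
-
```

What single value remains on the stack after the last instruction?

-1     → -1
dup    → -1 -1
dup    → -1 -1 -1
/      → -1 1
4      → -1 1 4
-      → -1 -3
drop   → -1
-9     → -1 -9
swap   → -9 -1
swap   → -1 -9
negate → -1 9
+      → 8
negate → -8
12     → -8 12
-      → -20

-20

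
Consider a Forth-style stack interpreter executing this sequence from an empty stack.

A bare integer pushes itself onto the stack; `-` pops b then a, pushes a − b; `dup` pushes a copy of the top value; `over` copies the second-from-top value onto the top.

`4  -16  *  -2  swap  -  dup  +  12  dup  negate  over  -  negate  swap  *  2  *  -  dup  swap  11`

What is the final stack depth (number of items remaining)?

4       [4]
-16     [4, -16]
*       [-64]
-2      [-64, -2]
swap    [-2, -64]
-       [62]
dup     [62, 62]
+       [124]
12      [124, 12]
dup     [124, 12, 12]
negate  [124, 12, -12]
over    [124, 12, -12, 12]
-       [124, 12, -24]
negate  [124, 12, 24]
swap    [124, 24, 12]
*       [124, 288]
2       [124, 288, 2]
*       [124, 576]
-       [-452]
dup     [-452, -452]
swap    [-452, -452]
11      [-452, -452, 11]

3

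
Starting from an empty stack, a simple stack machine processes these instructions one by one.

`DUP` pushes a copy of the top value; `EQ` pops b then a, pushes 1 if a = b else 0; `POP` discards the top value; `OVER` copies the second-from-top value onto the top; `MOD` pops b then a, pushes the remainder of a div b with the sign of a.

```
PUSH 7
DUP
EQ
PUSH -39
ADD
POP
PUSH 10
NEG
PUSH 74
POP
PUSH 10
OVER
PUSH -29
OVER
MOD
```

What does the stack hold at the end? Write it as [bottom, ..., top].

[-10, 10, -10, -9]

PUSH 7   -> [7]
DUP      -> [7, 7]
EQ       -> [1]
PUSH -39 -> [1, -39]
ADD      -> [-38]
POP      -> []
PUSH 10  -> [10]
NEG      -> [-10]
PUSH 74  -> [-10, 74]
POP      -> [-10]
PUSH 10  -> [-10, 10]
OVER     -> [-10, 10, -10]
PUSH -29 -> [-10, 10, -10, -29]
OVER     -> [-10, 10, -10, -29, -10]
MOD      -> [-10, 10, -10, -9]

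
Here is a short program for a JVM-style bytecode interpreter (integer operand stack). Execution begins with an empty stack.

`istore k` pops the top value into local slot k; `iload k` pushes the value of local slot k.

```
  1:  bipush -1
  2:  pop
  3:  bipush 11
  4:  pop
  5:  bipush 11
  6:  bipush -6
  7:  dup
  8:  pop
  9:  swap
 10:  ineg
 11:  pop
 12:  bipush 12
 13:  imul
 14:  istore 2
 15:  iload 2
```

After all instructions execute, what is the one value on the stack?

bipush -1 : [-1]
pop       : []
bipush 11 : [11]
pop       : []
bipush 11 : [11]
bipush -6 : [11, -6]
dup       : [11, -6, -6]
pop       : [11, -6]
swap      : [-6, 11]
ineg      : [-6, -11]
pop       : [-6]
bipush 12 : [-6, 12]
imul      : [-72]
istore 2  : []
iload 2   : [-72]

-72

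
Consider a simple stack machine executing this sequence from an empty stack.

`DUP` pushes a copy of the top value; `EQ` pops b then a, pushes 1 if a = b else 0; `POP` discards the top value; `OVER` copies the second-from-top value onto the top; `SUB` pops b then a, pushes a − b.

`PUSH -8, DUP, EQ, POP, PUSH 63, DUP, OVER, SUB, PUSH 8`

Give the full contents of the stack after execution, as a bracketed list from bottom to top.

PUSH -8 -> -8
DUP     -> -8 -8
EQ      -> 1
POP     -> (empty)
PUSH 63 -> 63
DUP     -> 63 63
OVER    -> 63 63 63
SUB     -> 63 0
PUSH 8  -> 63 0 8

[63, 0, 8]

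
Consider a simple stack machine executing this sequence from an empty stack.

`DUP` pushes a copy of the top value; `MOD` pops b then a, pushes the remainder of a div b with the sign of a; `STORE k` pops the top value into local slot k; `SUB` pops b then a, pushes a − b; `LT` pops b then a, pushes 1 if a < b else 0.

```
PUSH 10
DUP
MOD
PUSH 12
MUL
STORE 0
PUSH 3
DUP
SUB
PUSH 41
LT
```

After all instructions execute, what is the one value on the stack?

PUSH 10 → [10]
DUP     → [10, 10]
MOD     → [0]
PUSH 12 → [0, 12]
MUL     → [0]
STORE 0 → []
PUSH 3  → [3]
DUP     → [3, 3]
SUB     → [0]
PUSH 41 → [0, 41]
LT      → [1]

1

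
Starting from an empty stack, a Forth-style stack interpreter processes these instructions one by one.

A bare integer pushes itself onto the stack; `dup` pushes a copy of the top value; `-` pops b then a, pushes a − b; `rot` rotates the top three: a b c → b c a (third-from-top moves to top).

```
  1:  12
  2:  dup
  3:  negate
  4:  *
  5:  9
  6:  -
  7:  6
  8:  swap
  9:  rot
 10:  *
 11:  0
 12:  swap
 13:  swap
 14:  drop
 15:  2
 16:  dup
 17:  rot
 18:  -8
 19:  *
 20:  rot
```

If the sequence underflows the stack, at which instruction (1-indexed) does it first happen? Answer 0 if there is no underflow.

12     -> [12]
dup    -> [12, 12]
negate -> [12, -12]
*      -> [-144]
9      -> [-144, 9]
-      -> [-153]
6      -> [-153, 6]
swap   -> [6, -153]
rot  — needs 3 operands, stack has 2 → underflow

9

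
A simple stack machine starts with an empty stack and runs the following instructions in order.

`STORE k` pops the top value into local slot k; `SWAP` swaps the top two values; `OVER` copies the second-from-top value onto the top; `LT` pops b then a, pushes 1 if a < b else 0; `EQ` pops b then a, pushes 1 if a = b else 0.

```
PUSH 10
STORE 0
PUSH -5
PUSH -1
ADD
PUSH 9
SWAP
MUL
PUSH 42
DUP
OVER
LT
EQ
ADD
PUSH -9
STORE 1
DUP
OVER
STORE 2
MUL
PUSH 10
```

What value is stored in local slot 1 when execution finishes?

-9

PUSH 10  [10]
STORE 0  []
PUSH -5  [-5]
PUSH -1  [-5, -1]
ADD      [-6]
PUSH 9   [-6, 9]
SWAP     [9, -6]
MUL      [-54]
PUSH 42  [-54, 42]
DUP      [-54, 42, 42]
OVER     [-54, 42, 42, 42]
LT       [-54, 42, 0]
EQ       [-54, 0]
ADD      [-54]
PUSH -9  [-54, -9]
STORE 1  [-54]
DUP      [-54, -54]
OVER     [-54, -54, -54]
STORE 2  [-54, -54]
MUL      [2916]
PUSH 10  [2916, 10]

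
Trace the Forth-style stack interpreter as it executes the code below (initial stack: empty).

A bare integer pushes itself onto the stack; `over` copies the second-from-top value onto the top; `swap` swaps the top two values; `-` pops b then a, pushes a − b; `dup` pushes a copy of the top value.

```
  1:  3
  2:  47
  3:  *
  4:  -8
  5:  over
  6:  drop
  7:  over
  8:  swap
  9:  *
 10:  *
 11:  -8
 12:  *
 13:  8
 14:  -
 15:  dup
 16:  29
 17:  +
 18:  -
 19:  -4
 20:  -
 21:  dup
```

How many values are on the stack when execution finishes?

2

3    -> [3]
47   -> [3, 47]
*    -> [141]
-8   -> [141, -8]
over -> [141, -8, 141]
drop -> [141, -8]
over -> [141, -8, 141]
swap -> [141, 141, -8]
*    -> [141, -1128]
*    -> [-159048]
-8   -> [-159048, -8]
*    -> [1272384]
8    -> [1272384, 8]
-    -> [1272376]
dup  -> [1272376, 1272376]
29   -> [1272376, 1272376, 29]
+    -> [1272376, 1272405]
-    -> [-29]
-4   -> [-29, -4]
-    -> [-25]
dup  -> [-25, -25]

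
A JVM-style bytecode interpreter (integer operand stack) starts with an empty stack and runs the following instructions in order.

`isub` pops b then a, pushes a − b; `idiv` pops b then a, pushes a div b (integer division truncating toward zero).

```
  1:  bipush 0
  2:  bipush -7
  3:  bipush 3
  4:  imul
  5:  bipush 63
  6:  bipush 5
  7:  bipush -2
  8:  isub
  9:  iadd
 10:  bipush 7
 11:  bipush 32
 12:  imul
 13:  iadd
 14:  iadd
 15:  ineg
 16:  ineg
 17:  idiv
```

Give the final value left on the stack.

bipush 0   [0]
bipush -7  [0, -7]
bipush 3   [0, -7, 3]
imul       [0, -21]
bipush 63  [0, -21, 63]
bipush 5   [0, -21, 63, 5]
bipush -2  [0, -21, 63, 5, -2]
isub       [0, -21, 63, 7]
iadd       [0, -21, 70]
bipush 7   [0, -21, 70, 7]
bipush 32  [0, -21, 70, 7, 32]
imul       [0, -21, 70, 224]
iadd       [0, -21, 294]
iadd       [0, 273]
ineg       [0, -273]
ineg       [0, 273]
idiv       [0]

0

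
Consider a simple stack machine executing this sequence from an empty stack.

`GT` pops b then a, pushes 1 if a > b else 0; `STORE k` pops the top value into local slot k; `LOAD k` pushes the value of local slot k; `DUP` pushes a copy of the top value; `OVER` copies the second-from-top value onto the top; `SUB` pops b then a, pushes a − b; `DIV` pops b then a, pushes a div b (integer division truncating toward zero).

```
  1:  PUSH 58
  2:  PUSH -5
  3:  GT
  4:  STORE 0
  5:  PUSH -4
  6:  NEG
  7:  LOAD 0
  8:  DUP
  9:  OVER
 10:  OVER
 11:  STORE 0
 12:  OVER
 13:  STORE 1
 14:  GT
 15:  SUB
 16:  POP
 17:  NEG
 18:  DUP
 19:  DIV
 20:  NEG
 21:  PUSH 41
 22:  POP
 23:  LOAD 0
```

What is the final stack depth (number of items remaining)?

PUSH 58  [58]
PUSH -5  [58, -5]
GT       [1]
STORE 0  []
PUSH -4  [-4]
NEG      [4]
LOAD 0   [4, 1]
DUP      [4, 1, 1]
OVER     [4, 1, 1, 1]
OVER     [4, 1, 1, 1, 1]
STORE 0  [4, 1, 1, 1]
OVER     [4, 1, 1, 1, 1]
STORE 1  [4, 1, 1, 1]
GT       [4, 1, 0]
SUB      [4, 1]
POP      [4]
NEG      [-4]
DUP      [-4, -4]
DIV      [1]
NEG      [-1]
PUSH 41  [-1, 41]
POP      [-1]
LOAD 0   [-1, 1]

2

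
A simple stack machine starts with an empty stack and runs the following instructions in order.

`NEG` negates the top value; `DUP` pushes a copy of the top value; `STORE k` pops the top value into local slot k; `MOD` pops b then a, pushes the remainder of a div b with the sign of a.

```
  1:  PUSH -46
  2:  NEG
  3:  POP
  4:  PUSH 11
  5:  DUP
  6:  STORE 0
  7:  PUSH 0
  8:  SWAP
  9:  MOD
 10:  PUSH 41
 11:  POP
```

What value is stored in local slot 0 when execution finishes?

PUSH -46 -> [-46]
NEG      -> [46]
POP      -> []
PUSH 11  -> [11]
DUP      -> [11, 11]
STORE 0  -> [11]
PUSH 0   -> [11, 0]
SWAP     -> [0, 11]
MOD      -> [0]
PUSH 41  -> [0, 41]
POP      -> [0]

11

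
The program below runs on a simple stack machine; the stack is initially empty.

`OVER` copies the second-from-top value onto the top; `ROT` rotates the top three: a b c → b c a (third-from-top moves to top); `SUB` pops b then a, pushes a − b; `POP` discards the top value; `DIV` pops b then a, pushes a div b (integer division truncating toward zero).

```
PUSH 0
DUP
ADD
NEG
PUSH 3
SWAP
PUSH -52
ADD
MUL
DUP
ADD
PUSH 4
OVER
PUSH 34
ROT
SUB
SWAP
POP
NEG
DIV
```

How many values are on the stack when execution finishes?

1

PUSH 0   → [0]
DUP      → [0, 0]
ADD      → [0]
NEG      → [0]
PUSH 3   → [0, 3]
SWAP     → [3, 0]
PUSH -52 → [3, 0, -52]
ADD      → [3, -52]
MUL      → [-156]
DUP      → [-156, -156]
ADD      → [-312]
PUSH 4   → [-312, 4]
OVER     → [-312, 4, -312]
PUSH 34  → [-312, 4, -312, 34]
ROT      → [-312, -312, 34, 4]
SUB      → [-312, -312, 30]
SWAP     → [-312, 30, -312]
POP      → [-312, 30]
NEG      → [-312, -30]
DIV      → [10]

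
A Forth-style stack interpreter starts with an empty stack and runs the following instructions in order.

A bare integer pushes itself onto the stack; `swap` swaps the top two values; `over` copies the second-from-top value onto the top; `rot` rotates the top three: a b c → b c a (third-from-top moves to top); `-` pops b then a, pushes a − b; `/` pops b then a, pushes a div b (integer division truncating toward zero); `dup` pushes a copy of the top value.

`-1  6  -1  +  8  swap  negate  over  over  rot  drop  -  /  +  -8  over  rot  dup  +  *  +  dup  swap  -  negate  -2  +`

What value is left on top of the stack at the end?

-2

-1     -> [-1]
6      -> [-1, 6]
-1     -> [-1, 6, -1]
+      -> [-1, 5]
8      -> [-1, 5, 8]
swap   -> [-1, 8, 5]
negate -> [-1, 8, -5]
over   -> [-1, 8, -5, 8]
over   -> [-1, 8, -5, 8, -5]
rot    -> [-1, 8, 8, -5, -5]
drop   -> [-1, 8, 8, -5]
-      -> [-1, 8, 13]
/      -> [-1, 0]
+      -> [-1]
-8     -> [-1, -8]
over   -> [-1, -8, -1]
rot    -> [-8, -1, -1]
dup    -> [-8, -1, -1, -1]
+      -> [-8, -1, -2]
*      -> [-8, 2]
+      -> [-6]
dup    -> [-6, -6]
swap   -> [-6, -6]
-      -> [0]
negate -> [0]
-2     -> [0, -2]
+      -> [-2]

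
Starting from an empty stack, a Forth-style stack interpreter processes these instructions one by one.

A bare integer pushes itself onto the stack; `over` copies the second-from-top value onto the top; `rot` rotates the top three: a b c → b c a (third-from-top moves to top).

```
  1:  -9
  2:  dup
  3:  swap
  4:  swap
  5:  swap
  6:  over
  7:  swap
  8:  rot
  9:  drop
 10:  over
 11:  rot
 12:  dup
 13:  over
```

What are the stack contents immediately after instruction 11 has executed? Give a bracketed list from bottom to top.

-9   → [-9]
dup  → [-9, -9]
swap → [-9, -9]
swap → [-9, -9]
swap → [-9, -9]
over → [-9, -9, -9]
swap → [-9, -9, -9]
rot  → [-9, -9, -9]
drop → [-9, -9]
over → [-9, -9, -9]
rot  → [-9, -9, -9]

[-9, -9, -9]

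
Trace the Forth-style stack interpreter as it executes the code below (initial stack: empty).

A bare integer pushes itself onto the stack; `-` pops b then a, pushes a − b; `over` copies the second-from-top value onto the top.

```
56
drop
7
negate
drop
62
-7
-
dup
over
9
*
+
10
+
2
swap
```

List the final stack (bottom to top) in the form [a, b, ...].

[69, 2, 700]

56     → [56]
drop   → []
7      → [7]
negate → [-7]
drop   → []
62     → [62]
-7     → [62, -7]
-      → [69]
dup    → [69, 69]
over   → [69, 69, 69]
9      → [69, 69, 69, 9]
*      → [69, 69, 621]
+      → [69, 690]
10     → [69, 690, 10]
+      → [69, 700]
2      → [69, 700, 2]
swap   → [69, 2, 700]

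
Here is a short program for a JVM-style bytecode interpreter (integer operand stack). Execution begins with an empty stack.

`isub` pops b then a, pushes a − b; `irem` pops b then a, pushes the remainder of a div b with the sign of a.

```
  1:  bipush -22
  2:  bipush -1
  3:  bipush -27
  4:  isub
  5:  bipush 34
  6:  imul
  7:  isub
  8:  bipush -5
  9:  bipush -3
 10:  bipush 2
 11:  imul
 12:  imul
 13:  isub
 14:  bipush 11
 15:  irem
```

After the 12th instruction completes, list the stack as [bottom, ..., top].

bipush -22 → -22
bipush -1  → -22 -1
bipush -27 → -22 -1 -27
isub       → -22 26
bipush 34  → -22 26 34
imul       → -22 884
isub       → -906
bipush -5  → -906 -5
bipush -3  → -906 -5 -3
bipush 2   → -906 -5 -3 2
imul       → -906 -5 -6
imul       → -906 30

[-906, 30]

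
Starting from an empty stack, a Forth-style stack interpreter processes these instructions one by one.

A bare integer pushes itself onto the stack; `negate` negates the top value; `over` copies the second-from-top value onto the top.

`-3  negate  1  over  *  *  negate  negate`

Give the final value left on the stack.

-3     : -3
negate : 3
1      : 3 1
over   : 3 1 3
*      : 3 3
*      : 9
negate : -9
negate : 9

9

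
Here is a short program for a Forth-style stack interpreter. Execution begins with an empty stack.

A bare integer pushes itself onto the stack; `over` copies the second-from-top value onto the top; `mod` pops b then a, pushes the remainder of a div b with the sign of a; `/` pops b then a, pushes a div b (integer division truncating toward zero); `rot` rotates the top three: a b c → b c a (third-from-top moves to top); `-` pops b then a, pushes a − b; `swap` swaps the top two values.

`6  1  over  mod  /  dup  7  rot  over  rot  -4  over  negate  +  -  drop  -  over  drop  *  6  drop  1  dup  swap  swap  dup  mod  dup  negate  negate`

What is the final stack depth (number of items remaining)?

6      : 6
1      : 6 1
over   : 6 1 6
mod    : 6 1
/      : 6
dup    : 6 6
7      : 6 6 7
rot    : 6 7 6
over   : 6 7 6 7
rot    : 6 6 7 7
-4     : 6 6 7 7 -4
over   : 6 6 7 7 -4 7
negate : 6 6 7 7 -4 -7
+      : 6 6 7 7 -11
-      : 6 6 7 18
drop   : 6 6 7
-      : 6 -1
over   : 6 -1 6
drop   : 6 -1
*      : -6
6      : -6 6
drop   : -6
1      : -6 1
dup    : -6 1 1
swap   : -6 1 1
swap   : -6 1 1
dup    : -6 1 1 1
mod    : -6 1 0
dup    : -6 1 0 0
negate : -6 1 0 0
negate : -6 1 0 0

4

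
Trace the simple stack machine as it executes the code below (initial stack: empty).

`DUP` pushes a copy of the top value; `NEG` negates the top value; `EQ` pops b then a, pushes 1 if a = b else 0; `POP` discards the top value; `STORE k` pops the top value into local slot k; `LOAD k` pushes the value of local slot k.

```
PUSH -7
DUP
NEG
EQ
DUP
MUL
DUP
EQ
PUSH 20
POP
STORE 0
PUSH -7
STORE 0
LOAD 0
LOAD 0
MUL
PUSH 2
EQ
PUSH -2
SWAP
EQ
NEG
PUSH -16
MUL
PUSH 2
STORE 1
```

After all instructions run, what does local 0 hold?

PUSH -7  → [-7]
DUP      → [-7, -7]
NEG      → [-7, 7]
EQ       → [0]
DUP      → [0, 0]
MUL      → [0]
DUP      → [0, 0]
EQ       → [1]
PUSH 20  → [1, 20]
POP      → [1]
STORE 0  → []
PUSH -7  → [-7]
STORE 0  → []
LOAD 0   → [-7]
LOAD 0   → [-7, -7]
MUL      → [49]
PUSH 2   → [49, 2]
EQ       → [0]
PUSH -2  → [0, -2]
SWAP     → [-2, 0]
EQ       → [0]
NEG      → [0]
PUSH -16 → [0, -16]
MUL      → [0]
PUSH 2   → [0, 2]
STORE 1  → [0]

-7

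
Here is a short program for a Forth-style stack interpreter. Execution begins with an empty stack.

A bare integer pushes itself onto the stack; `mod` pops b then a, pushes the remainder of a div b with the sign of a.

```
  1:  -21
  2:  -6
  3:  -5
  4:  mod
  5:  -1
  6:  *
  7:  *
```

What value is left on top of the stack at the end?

-21

-21 : [-21]
-6  : [-21, -6]
-5  : [-21, -6, -5]
mod : [-21, -1]
-1  : [-21, -1, -1]
*   : [-21, 1]
*   : [-21]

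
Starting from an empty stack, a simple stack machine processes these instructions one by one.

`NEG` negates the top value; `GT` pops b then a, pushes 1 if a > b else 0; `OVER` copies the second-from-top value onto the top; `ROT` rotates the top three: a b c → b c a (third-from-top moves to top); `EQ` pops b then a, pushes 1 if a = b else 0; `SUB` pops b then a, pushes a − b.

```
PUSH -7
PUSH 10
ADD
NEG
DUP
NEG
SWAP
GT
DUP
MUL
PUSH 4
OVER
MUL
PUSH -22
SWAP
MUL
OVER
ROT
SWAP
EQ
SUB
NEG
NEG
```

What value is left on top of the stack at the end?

PUSH -7  : -7
PUSH 10  : -7 10
ADD      : 3
NEG      : -3
DUP      : -3 -3
NEG      : -3 3
SWAP     : 3 -3
GT       : 1
DUP      : 1 1
MUL      : 1
PUSH 4   : 1 4
OVER     : 1 4 1
MUL      : 1 4
PUSH -22 : 1 4 -22
SWAP     : 1 -22 4
MUL      : 1 -88
OVER     : 1 -88 1
ROT      : -88 1 1
SWAP     : -88 1 1
EQ       : -88 1
SUB      : -89
NEG      : 89
NEG      : -89

-89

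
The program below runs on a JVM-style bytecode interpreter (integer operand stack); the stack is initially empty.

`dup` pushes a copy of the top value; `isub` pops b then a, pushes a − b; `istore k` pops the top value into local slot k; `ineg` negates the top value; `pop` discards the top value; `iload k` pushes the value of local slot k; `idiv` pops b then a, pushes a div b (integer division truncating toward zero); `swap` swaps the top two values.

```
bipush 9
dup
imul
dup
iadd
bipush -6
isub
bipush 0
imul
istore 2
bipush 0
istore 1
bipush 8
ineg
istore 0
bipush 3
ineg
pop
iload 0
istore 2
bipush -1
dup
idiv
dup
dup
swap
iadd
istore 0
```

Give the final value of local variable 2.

bipush 9  → 9
dup       → 9 9
imul      → 81
dup       → 81 81
iadd      → 162
bipush -6 → 162 -6
isub      → 168
bipush 0  → 168 0
imul      → 0
istore 2  → (empty)
bipush 0  → 0
istore 1  → (empty)
bipush 8  → 8
ineg      → -8
istore 0  → (empty)
bipush 3  → 3
ineg      → -3
pop       → (empty)
iload 0   → -8
istore 2  → (empty)
bipush -1 → -1
dup       → -1 -1
idiv      → 1
dup       → 1 1
dup       → 1 1 1
swap      → 1 1 1
iadd      → 1 2
istore 0  → 1

-8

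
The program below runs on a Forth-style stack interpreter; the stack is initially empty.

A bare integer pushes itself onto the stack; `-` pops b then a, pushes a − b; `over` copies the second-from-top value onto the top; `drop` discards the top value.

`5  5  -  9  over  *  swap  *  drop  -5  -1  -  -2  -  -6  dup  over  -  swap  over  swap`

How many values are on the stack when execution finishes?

4

5    → [5]
5    → [5, 5]
-    → [0]
9    → [0, 9]
over → [0, 9, 0]
*    → [0, 0]
swap → [0, 0]
*    → [0]
drop → []
-5   → [-5]
-1   → [-5, -1]
-    → [-4]
-2   → [-4, -2]
-    → [-2]
-6   → [-2, -6]
dup  → [-2, -6, -6]
over → [-2, -6, -6, -6]
-    → [-2, -6, 0]
swap → [-2, 0, -6]
over → [-2, 0, -6, 0]
swap → [-2, 0, 0, -6]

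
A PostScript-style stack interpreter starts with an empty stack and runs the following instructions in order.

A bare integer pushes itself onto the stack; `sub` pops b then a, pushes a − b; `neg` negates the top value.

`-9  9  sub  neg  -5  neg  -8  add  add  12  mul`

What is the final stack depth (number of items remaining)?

-9   -9
9    -9 9
sub  -18
neg  18
-5   18 -5
neg  18 5
-8   18 5 -8
add  18 -3
add  15
12   15 12
mul  180

1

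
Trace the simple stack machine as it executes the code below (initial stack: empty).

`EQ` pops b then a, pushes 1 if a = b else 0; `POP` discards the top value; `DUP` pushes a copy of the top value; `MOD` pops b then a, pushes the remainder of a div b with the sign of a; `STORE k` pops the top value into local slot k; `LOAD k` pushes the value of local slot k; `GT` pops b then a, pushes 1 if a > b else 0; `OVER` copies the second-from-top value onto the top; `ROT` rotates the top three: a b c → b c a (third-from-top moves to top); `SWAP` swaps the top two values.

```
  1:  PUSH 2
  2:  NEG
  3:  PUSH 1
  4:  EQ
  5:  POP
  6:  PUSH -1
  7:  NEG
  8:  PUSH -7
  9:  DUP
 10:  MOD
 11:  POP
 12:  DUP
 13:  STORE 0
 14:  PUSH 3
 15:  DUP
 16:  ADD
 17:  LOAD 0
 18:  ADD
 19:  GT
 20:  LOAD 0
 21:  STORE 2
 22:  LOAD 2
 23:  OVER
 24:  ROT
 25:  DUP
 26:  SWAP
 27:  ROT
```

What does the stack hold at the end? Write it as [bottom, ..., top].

[1, 0, 0, 0]

PUSH 2  -> 2
NEG     -> -2
PUSH 1  -> -2 1
EQ      -> 0
POP     -> (empty)
PUSH -1 -> -1
NEG     -> 1
PUSH -7 -> 1 -7
DUP     -> 1 -7 -7
MOD     -> 1 0
POP     -> 1
DUP     -> 1 1
STORE 0 -> 1
PUSH 3  -> 1 3
DUP     -> 1 3 3
ADD     -> 1 6
LOAD 0  -> 1 6 1
ADD     -> 1 7
GT      -> 0
LOAD 0  -> 0 1
STORE 2 -> 0
LOAD 2  -> 0 1
OVER    -> 0 1 0
ROT     -> 1 0 0
DUP     -> 1 0 0 0
SWAP    -> 1 0 0 0
ROT     -> 1 0 0 0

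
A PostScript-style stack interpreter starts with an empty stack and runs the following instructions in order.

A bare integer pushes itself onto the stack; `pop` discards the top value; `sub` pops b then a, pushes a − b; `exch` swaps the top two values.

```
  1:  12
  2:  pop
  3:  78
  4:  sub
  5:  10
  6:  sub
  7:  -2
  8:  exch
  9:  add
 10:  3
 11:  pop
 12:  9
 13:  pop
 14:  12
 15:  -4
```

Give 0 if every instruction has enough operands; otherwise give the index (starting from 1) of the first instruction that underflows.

4

12   [12]
pop  []
78   [78]
sub  — needs 2 operands, stack has 1 → underflow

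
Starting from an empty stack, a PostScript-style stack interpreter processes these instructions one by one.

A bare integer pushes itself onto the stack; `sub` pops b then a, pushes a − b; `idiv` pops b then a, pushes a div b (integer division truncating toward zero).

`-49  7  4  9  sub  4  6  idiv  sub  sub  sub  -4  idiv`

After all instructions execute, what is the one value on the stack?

15

-49  : [-49]
7    : [-49, 7]
4    : [-49, 7, 4]
9    : [-49, 7, 4, 9]
sub  : [-49, 7, -5]
4    : [-49, 7, -5, 4]
6    : [-49, 7, -5, 4, 6]
idiv : [-49, 7, -5, 0]
sub  : [-49, 7, -5]
sub  : [-49, 12]
sub  : [-61]
-4   : [-61, -4]
idiv : [15]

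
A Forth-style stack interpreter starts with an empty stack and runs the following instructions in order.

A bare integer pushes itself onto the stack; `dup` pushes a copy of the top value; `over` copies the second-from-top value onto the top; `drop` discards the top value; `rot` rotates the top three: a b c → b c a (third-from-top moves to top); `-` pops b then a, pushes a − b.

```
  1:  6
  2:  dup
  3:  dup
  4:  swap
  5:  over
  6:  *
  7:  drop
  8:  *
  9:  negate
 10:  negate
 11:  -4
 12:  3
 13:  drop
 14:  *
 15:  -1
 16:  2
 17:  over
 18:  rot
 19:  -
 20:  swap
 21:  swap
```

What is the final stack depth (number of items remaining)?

6      → [6]
dup    → [6, 6]
dup    → [6, 6, 6]
swap   → [6, 6, 6]
over   → [6, 6, 6, 6]
*      → [6, 6, 36]
drop   → [6, 6]
*      → [36]
negate → [-36]
negate → [36]
-4     → [36, -4]
3      → [36, -4, 3]
drop   → [36, -4]
*      → [-144]
-1     → [-144, -1]
2      → [-144, -1, 2]
over   → [-144, -1, 2, -1]
rot    → [-144, 2, -1, -1]
-      → [-144, 2, 0]
swap   → [-144, 0, 2]
swap   → [-144, 2, 0]

3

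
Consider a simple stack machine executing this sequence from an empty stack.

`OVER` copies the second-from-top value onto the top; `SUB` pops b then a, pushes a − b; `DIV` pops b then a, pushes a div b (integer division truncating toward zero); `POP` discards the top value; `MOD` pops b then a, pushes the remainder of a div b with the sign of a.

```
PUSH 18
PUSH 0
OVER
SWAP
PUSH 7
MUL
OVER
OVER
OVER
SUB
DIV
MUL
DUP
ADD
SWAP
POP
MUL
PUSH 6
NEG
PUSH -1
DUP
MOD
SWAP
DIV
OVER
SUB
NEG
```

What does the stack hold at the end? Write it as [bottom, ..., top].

PUSH 18 → 18
PUSH 0  → 18 0
OVER    → 18 0 18
SWAP    → 18 18 0
PUSH 7  → 18 18 0 7
MUL     → 18 18 0
OVER    → 18 18 0 18
OVER    → 18 18 0 18 0
OVER    → 18 18 0 18 0 18
SUB     → 18 18 0 18 -18
DIV     → 18 18 0 -1
MUL     → 18 18 0
DUP     → 18 18 0 0
ADD     → 18 18 0
SWAP    → 18 0 18
POP     → 18 0
MUL     → 0
PUSH 6  → 0 6
NEG     → 0 -6
PUSH -1 → 0 -6 -1
DUP     → 0 -6 -1 -1
MOD     → 0 -6 0
SWAP    → 0 0 -6
DIV     → 0 0
OVER    → 0 0 0
SUB     → 0 0
NEG     → 0 0

[0, 0]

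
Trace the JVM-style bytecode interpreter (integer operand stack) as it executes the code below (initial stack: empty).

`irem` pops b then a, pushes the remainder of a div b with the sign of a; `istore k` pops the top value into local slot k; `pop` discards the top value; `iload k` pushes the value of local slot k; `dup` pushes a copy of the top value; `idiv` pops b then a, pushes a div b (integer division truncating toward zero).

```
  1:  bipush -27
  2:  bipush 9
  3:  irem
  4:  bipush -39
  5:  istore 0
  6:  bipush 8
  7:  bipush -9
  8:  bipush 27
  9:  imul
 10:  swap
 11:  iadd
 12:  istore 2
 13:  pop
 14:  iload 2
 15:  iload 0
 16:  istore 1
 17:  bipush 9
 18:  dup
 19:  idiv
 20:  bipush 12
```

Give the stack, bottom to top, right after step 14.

[-235]

bipush -27 -> -27
bipush 9   -> -27 9
irem       -> 0
bipush -39 -> 0 -39
istore 0   -> 0
bipush 8   -> 0 8
bipush -9  -> 0 8 -9
bipush 27  -> 0 8 -9 27
imul       -> 0 8 -243
swap       -> 0 -243 8
iadd       -> 0 -235
istore 2   -> 0
pop        -> (empty)
iload 2    -> -235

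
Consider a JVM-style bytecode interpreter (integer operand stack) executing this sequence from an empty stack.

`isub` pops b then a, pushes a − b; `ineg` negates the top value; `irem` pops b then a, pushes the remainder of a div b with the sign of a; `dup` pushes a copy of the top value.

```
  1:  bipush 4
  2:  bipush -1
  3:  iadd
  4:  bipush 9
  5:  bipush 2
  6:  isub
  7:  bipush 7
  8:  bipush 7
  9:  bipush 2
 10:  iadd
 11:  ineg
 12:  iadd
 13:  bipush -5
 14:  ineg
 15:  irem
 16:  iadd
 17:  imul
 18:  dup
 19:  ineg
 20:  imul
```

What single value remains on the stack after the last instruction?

bipush 4  → [4]
bipush -1 → [4, -1]
iadd      → [3]
bipush 9  → [3, 9]
bipush 2  → [3, 9, 2]
isub      → [3, 7]
bipush 7  → [3, 7, 7]
bipush 7  → [3, 7, 7, 7]
bipush 2  → [3, 7, 7, 7, 2]
iadd      → [3, 7, 7, 9]
ineg      → [3, 7, 7, -9]
iadd      → [3, 7, -2]
bipush -5 → [3, 7, -2, -5]
ineg      → [3, 7, -2, 5]
irem      → [3, 7, -2]
iadd      → [3, 5]
imul      → [15]
dup       → [15, 15]
ineg      → [15, -15]
imul      → [-225]

-225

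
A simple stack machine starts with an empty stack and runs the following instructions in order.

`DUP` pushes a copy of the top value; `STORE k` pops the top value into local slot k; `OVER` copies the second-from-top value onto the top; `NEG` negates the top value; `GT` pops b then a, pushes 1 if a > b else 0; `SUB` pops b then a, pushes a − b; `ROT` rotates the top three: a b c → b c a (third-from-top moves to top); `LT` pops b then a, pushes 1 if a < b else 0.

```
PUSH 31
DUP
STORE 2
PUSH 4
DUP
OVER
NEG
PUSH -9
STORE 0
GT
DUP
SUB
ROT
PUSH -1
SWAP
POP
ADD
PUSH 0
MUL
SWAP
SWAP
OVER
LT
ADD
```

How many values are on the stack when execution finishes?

PUSH 31 : 31
DUP     : 31 31
STORE 2 : 31
PUSH 4  : 31 4
DUP     : 31 4 4
OVER    : 31 4 4 4
NEG     : 31 4 4 -4
PUSH -9 : 31 4 4 -4 -9
STORE 0 : 31 4 4 -4
GT      : 31 4 1
DUP     : 31 4 1 1
SUB     : 31 4 0
ROT     : 4 0 31
PUSH -1 : 4 0 31 -1
SWAP    : 4 0 -1 31
POP     : 4 0 -1
ADD     : 4 -1
PUSH 0  : 4 -1 0
MUL     : 4 0
SWAP    : 0 4
SWAP    : 4 0
OVER    : 4 0 4
LT      : 4 1
ADD     : 5

1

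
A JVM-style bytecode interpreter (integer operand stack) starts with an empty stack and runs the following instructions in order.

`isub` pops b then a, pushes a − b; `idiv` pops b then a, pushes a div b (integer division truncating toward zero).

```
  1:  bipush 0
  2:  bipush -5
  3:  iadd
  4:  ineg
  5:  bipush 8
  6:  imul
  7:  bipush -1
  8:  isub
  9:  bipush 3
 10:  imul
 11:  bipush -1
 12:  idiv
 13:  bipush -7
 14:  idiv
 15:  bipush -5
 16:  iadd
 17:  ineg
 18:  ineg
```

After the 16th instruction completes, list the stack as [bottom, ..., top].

bipush 0   [0]
bipush -5  [0, -5]
iadd       [-5]
ineg       [5]
bipush 8   [5, 8]
imul       [40]
bipush -1  [40, -1]
isub       [41]
bipush 3   [41, 3]
imul       [123]
bipush -1  [123, -1]
idiv       [-123]
bipush -7  [-123, -7]
idiv       [17]
bipush -5  [17, -5]
iadd       [12]

[12]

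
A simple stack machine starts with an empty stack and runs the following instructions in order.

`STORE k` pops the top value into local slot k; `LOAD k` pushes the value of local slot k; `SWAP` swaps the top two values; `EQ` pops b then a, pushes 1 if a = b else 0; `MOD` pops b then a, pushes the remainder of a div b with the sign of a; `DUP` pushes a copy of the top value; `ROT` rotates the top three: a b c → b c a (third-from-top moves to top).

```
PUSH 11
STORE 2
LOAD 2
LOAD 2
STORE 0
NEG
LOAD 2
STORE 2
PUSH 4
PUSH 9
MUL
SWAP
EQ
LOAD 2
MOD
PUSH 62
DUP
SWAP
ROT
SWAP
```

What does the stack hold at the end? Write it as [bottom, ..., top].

PUSH 11  11
STORE 2  (empty)
LOAD 2   11
LOAD 2   11 11
STORE 0  11
NEG      -11
LOAD 2   -11 11
STORE 2  -11
PUSH 4   -11 4
PUSH 9   -11 4 9
MUL      -11 36
SWAP     36 -11
EQ       0
LOAD 2   0 11
MOD      0
PUSH 62  0 62
DUP      0 62 62
SWAP     0 62 62
ROT      62 62 0
SWAP     62 0 62

[62, 0, 62]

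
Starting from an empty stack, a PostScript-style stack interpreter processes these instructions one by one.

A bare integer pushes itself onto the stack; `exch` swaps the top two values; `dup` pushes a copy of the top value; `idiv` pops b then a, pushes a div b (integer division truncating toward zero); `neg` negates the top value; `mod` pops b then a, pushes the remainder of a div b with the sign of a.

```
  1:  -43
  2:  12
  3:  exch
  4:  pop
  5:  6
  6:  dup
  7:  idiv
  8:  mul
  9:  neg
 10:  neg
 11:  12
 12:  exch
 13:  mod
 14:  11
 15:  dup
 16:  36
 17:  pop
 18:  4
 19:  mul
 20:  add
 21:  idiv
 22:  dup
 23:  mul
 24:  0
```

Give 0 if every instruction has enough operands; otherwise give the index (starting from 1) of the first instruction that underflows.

-43  → -43
12   → -43 12
exch → 12 -43
pop  → 12
6    → 12 6
dup  → 12 6 6
idiv → 12 1
mul  → 12
neg  → -12
neg  → 12
12   → 12 12
exch → 12 12
mod  → 0
11   → 0 11
dup  → 0 11 11
36   → 0 11 11 36
pop  → 0 11 11
4    → 0 11 11 4
mul  → 0 11 44
add  → 0 55
idiv → 0
dup  → 0 0
mul  → 0
0    → 0 0

0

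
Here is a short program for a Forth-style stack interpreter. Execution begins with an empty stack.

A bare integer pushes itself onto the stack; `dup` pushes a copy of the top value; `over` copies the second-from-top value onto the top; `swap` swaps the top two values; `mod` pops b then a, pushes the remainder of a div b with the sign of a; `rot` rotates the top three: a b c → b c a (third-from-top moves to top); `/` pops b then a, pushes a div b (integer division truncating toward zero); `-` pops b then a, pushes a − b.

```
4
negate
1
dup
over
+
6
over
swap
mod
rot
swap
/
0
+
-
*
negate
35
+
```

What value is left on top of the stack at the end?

43

4      → [4]
negate → [-4]
1      → [-4, 1]
dup    → [-4, 1, 1]
over   → [-4, 1, 1, 1]
+      → [-4, 1, 2]
6      → [-4, 1, 2, 6]
over   → [-4, 1, 2, 6, 2]
swap   → [-4, 1, 2, 2, 6]
mod    → [-4, 1, 2, 2]
rot    → [-4, 2, 2, 1]
swap   → [-4, 2, 1, 2]
/      → [-4, 2, 0]
0      → [-4, 2, 0, 0]
+      → [-4, 2, 0]
-      → [-4, 2]
*      → [-8]
negate → [8]
35     → [8, 35]
+      → [43]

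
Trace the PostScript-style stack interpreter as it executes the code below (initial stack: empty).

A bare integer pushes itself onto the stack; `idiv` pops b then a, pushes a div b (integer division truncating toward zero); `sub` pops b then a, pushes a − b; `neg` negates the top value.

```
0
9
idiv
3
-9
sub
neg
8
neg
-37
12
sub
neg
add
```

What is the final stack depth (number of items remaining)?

3

0    : [0]
9    : [0, 9]
idiv : [0]
3    : [0, 3]
-9   : [0, 3, -9]
sub  : [0, 12]
neg  : [0, -12]
8    : [0, -12, 8]
neg  : [0, -12, -8]
-37  : [0, -12, -8, -37]
12   : [0, -12, -8, -37, 12]
sub  : [0, -12, -8, -49]
neg  : [0, -12, -8, 49]
add  : [0, -12, 41]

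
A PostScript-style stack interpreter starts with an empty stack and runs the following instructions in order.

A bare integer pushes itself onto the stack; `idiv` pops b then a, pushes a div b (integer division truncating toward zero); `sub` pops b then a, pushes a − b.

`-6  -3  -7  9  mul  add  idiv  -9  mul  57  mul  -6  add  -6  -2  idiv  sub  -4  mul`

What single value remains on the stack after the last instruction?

-6    -6
-3    -6 -3
-7    -6 -3 -7
9     -6 -3 -7 9
mul   -6 -3 -63
add   -6 -66
idiv  0
-9    0 -9
mul   0
57    0 57
mul   0
-6    0 -6
add   -6
-6    -6 -6
-2    -6 -6 -2
idiv  -6 3
sub   -9
-4    -9 -4
mul   36

36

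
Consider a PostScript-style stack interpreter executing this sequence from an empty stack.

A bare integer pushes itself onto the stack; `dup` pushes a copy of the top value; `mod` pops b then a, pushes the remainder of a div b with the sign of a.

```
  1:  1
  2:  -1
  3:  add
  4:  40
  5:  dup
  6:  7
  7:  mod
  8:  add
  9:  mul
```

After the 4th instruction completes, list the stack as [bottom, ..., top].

1   -> [1]
-1  -> [1, -1]
add -> [0]
40  -> [0, 40]

[0, 40]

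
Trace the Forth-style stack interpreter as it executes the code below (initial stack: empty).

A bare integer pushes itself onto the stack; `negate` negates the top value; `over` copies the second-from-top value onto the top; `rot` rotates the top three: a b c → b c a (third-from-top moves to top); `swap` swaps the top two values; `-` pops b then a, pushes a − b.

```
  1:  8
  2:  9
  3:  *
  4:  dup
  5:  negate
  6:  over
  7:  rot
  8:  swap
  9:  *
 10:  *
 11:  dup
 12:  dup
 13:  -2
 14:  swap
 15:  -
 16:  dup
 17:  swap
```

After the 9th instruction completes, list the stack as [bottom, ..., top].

[-72, 5184]

8      → 8
9      → 8 9
*      → 72
dup    → 72 72
negate → 72 -72
over   → 72 -72 72
rot    → -72 72 72
swap   → -72 72 72
*      → -72 5184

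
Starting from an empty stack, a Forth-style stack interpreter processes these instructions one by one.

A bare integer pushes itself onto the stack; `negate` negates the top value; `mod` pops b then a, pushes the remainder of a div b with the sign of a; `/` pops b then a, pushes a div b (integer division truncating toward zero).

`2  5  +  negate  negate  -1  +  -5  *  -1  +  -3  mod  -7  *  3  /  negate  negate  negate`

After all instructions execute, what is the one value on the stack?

2      → [2]
5      → [2, 5]
+      → [7]
negate → [-7]
negate → [7]
-1     → [7, -1]
+      → [6]
-5     → [6, -5]
*      → [-30]
-1     → [-30, -1]
+      → [-31]
-3     → [-31, -3]
mod    → [-1]
-7     → [-1, -7]
*      → [7]
3      → [7, 3]
/      → [2]
negate → [-2]
negate → [2]
negate → [-2]

-2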